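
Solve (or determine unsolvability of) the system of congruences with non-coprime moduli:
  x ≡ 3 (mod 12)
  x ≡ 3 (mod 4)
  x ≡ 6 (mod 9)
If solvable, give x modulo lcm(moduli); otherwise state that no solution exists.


Moduli 12, 4, 9 are not pairwise coprime, so CRT works modulo lcm(m_i) when all pairwise compatibility conditions hold.
Pairwise compatibility: gcd(m_i, m_j) must divide a_i - a_j for every pair.
Merge one congruence at a time:
  Start: x ≡ 3 (mod 12).
  Combine with x ≡ 3 (mod 4): gcd(12, 4) = 4; 3 - 3 = 0, which IS divisible by 4, so compatible.
    Write x = 3 + 12·t and substitute into x ≡ 3 (mod 4): 12·t ≡ 3 − 3 = 0 (mod 4).
    Divide the congruence (and modulus) by g = 4: 3·t ≡ 0 (mod 1).
    Modulo 1 every t works; take t = 0.
    Then x = 3 + 12·0 = 3, valid modulo lcm(12, 4) = 12: x ≡ 3 (mod 12).
  Combine with x ≡ 6 (mod 9): gcd(12, 9) = 3; 6 - 3 = 3, which IS divisible by 3, so compatible.
    Write x = 3 + 12·t and substitute into x ≡ 6 (mod 9): 12·t ≡ 6 − 3 = 3 (mod 9).
    Divide the congruence (and modulus) by g = 3: 4·t ≡ 1 (mod 3).
    Reduce coefficients mod 3: 1·t ≡ 1 (mod 3).
    So t ≡ 1 (mod 3).
    Then x = 3 + 12·1 = 15, valid modulo lcm(12, 9) = 36: x ≡ 15 (mod 36).
Verify: 15 mod 12 = 3, 15 mod 4 = 3, 15 mod 9 = 6.

x ≡ 15 (mod 36).


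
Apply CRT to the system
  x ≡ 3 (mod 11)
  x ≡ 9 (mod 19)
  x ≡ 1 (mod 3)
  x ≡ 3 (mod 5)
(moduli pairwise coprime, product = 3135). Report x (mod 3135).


Product of moduli M = 11 · 19 · 3 · 5 = 3135.
Merge one congruence at a time:
  Start: x ≡ 3 (mod 11).
  Combine with x ≡ 9 (mod 19); new modulus lcm = 209.
    Write x = 3 + 11·t and substitute into x ≡ 9 (mod 19): 11·t ≡ 9 − 3 = 6 (mod 19).
    The inverse of 11 mod 19 is 7 (since 11·7 = 77 = 4·19 + 1), so t ≡ 7·6 = 42 ≡ 4 (mod 19).
    Then x = 3 + 11·4 = 47, valid modulo lcm(11, 19) = 209: x ≡ 47 (mod 209).
  Combine with x ≡ 1 (mod 3); new modulus lcm = 627.
    Write x = 47 + 209·t and substitute into x ≡ 1 (mod 3): 209·t ≡ 1 − 47 = -46 (mod 3).
    Reduce coefficients mod 3: 2·t ≡ 2 (mod 3).
    The inverse of 2 mod 3 is 2 (since 2·2 = 4 = 1·3 + 1), so t ≡ 2·2 = 4 ≡ 1 (mod 3).
    Then x = 47 + 209·1 = 256, valid modulo lcm(209, 3) = 627: x ≡ 256 (mod 627).
  Combine with x ≡ 3 (mod 5); new modulus lcm = 3135.
    Write x = 256 + 627·t and substitute into x ≡ 3 (mod 5): 627·t ≡ 3 − 256 = -253 (mod 5).
    Reduce coefficients mod 5: 2·t ≡ 2 (mod 5).
    The inverse of 2 mod 5 is 3 (since 2·3 = 6 = 1·5 + 1), so t ≡ 3·2 = 6 ≡ 1 (mod 5).
    Then x = 256 + 627·1 = 883, valid modulo lcm(627, 5) = 3135: x ≡ 883 (mod 3135).
Verify against each original: 883 mod 11 = 3, 883 mod 19 = 9, 883 mod 3 = 1, 883 mod 5 = 3.

x ≡ 883 (mod 3135).


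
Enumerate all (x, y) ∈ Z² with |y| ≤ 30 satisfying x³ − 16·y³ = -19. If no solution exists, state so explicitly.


The equation is x³ - 16y³ = -19. For fixed y, x³ = 16·y³ − 19, so a solution requires the RHS to be a perfect cube.
Strategy: iterate y from -30 to 30, compute RHS = 16·y³ − 19, and check whether it is a (positive or negative) perfect cube.
Check small values of y:
  y = 0: RHS = -19 is not a perfect cube.
  y = 1: RHS = -3 is not a perfect cube.
  y = -1: RHS = -35 is not a perfect cube.
  y = 2: RHS = 109 is not a perfect cube.
  y = -2: RHS = -147 is not a perfect cube.
  y = 3: RHS = 413 is not a perfect cube.
  y = -3: RHS = -451 is not a perfect cube.
Continuing the search up to |y| = 30 finds no solutions either.
No (x, y) in the scanned range satisfies the equation.

No integer solutions with |y| ≤ 30.


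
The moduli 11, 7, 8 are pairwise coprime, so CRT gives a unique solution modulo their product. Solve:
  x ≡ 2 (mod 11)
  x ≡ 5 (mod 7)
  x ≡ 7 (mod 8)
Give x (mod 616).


Moduli 11, 7, 8 are pairwise coprime; by CRT there is a unique solution modulo M = 11 · 7 · 8 = 616.
Solve pairwise, accumulating the modulus:
  Start with x ≡ 2 (mod 11).
  Combine with x ≡ 5 (mod 7): since gcd(11, 7) = 1, we get a unique residue mod 77.
    Write x = 2 + 11·t and substitute into x ≡ 5 (mod 7): 11·t ≡ 5 − 2 = 3 (mod 7).
    Reduce coefficients mod 7: 4·t ≡ 3 (mod 7).
    The inverse of 4 mod 7 is 2 (since 4·2 = 8 = 1·7 + 1), so t ≡ 2·3 = 6 ≡ 6 (mod 7).
    Then x = 2 + 11·6 = 68, valid modulo lcm(11, 7) = 77: x ≡ 68 (mod 77).
  Combine with x ≡ 7 (mod 8): since gcd(77, 8) = 1, we get a unique residue mod 616.
    Write x = 68 + 77·t and substitute into x ≡ 7 (mod 8): 77·t ≡ 7 − 68 = -61 (mod 8).
    Reduce coefficients mod 8: 5·t ≡ 3 (mod 8).
    The inverse of 5 mod 8 is 5 (since 5·5 = 25 = 3·8 + 1), so t ≡ 5·3 = 15 ≡ 7 (mod 8).
    Then x = 68 + 77·7 = 607, valid modulo lcm(77, 8) = 616: x ≡ 607 (mod 616).
Verify: 607 mod 11 = 2 ✓, 607 mod 7 = 5 ✓, 607 mod 8 = 7 ✓.

x ≡ 607 (mod 616).


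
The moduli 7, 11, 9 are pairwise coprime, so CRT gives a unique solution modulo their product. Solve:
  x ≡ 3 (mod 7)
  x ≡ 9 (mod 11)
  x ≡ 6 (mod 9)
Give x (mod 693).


Moduli 7, 11, 9 are pairwise coprime; by CRT there is a unique solution modulo M = 7 · 11 · 9 = 693.
Solve pairwise, accumulating the modulus:
  Start with x ≡ 3 (mod 7).
  Combine with x ≡ 9 (mod 11): since gcd(7, 11) = 1, we get a unique residue mod 77.
    Write x = 3 + 7·t and substitute into x ≡ 9 (mod 11): 7·t ≡ 9 − 3 = 6 (mod 11).
    The inverse of 7 mod 11 is 8 (since 7·8 = 56 = 5·11 + 1), so t ≡ 8·6 = 48 ≡ 4 (mod 11).
    Then x = 3 + 7·4 = 31, valid modulo lcm(7, 11) = 77: x ≡ 31 (mod 77).
  Combine with x ≡ 6 (mod 9): since gcd(77, 9) = 1, we get a unique residue mod 693.
    Write x = 31 + 77·t and substitute into x ≡ 6 (mod 9): 77·t ≡ 6 − 31 = -25 (mod 9).
    Reduce coefficients mod 9: 5·t ≡ 2 (mod 9).
    The inverse of 5 mod 9 is 2 (since 5·2 = 10 = 1·9 + 1), so t ≡ 2·2 = 4 ≡ 4 (mod 9).
    Then x = 31 + 77·4 = 339, valid modulo lcm(77, 9) = 693: x ≡ 339 (mod 693).
Verify: 339 mod 7 = 3 ✓, 339 mod 11 = 9 ✓, 339 mod 9 = 6 ✓.

x ≡ 339 (mod 693).


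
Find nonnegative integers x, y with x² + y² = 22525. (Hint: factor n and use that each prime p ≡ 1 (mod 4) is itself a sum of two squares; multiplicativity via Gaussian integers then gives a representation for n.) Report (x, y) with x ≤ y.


Step 1: Factor n = 22525 = 5^2 · 17 · 53.
Step 2: Check the mod-4 condition on each prime factor: 5 ≡ 1 (mod 4), exponent 2; 17 ≡ 1 (mod 4), exponent 1; 53 ≡ 1 (mod 4), exponent 1.
All primes ≡ 3 (mod 4) appear to even exponent (or don't appear), so by the two-squares theorem n IS expressible as a sum of two squares.
Step 3: Build a representation. Group n = k² · m with k = 5 and m = 17 · 53 = 901 (a product of primes ≡ 1 (mod 4)); a representation of m scales to one of n via (k·x)² + (k·y)² = k²(x² + y²). Each prime p ≡ 1 (mod 4) is itself a sum of two squares; find a² by testing p − a² for a perfect square:
  17: 17 − 1² = 16 = 4² ⇒ 17 = 1² + 4².
  53: 53 − 1² = 52, 53 − 2² = 49 = 7² ⇒ 53 = 2² + 7².
  Combine using the Brahmagupta–Fibonacci identity (a² + b²)(c² + d²) = (ac − bd)² + (ad + bc)² = (ac + bd)² + (ad − bc)²:
  17 · 53 = 901: from (1² + 4²)(2² + 7²), take (1·2 − 4·7, 1·7 + 4·2) = (2 − 28, 7 + 8) = (-26, 15); dropping signs (only squares matter) gives (26, 15); check 26² + 15² = 676 + 225 = 901 ✓.
  Scale by k = 5: (5·26, 5·15) = (130, 75).
Step 4: Order so x ≤ y and verify: 75² + 130² = 5625 + 16900 = 22525 = n. ✓

n = 22525 = 75² + 130² (one valid representation with x ≤ y).


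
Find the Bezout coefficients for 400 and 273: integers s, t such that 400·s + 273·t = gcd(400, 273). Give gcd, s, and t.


Euclidean algorithm on (400, 273) — divide until remainder is 0:
  400 = 1 · 273 + 127
  273 = 2 · 127 + 19
  127 = 6 · 19 + 13
  19 = 1 · 13 + 6
  13 = 2 · 6 + 1
  6 = 6 · 1 + 0
gcd(400, 273) = 1.
Track Bezout coefficients alongside the remainders: start with r₀ = 400 = a·1 + b·0 (s = 1, t = 0) and r₁ = 273 = a·0 + b·1 (s = 0, t = 1); each new remainder r_{k+1} = r_{k-1} − q_k·r_k inherits s_{k+1} = s_{k-1} − q_k·s_k, t_{k+1} = t_{k-1} − q_k·t_k, so r_k = a·s_k + b·t_k at every step:
  q = 1: r = 127, s = 1 − 1·0 = 1, t = 0 − 1·1 = -1  (check: 400·1 + 273·(-1) = 127)
  q = 2: r = 19, s = 0 − 2·1 = -2, t = 1 − 2·(-1) = 3  (check: 400·(-2) + 273·3 = 19)
  q = 6: r = 13, s = 1 − 6·(-2) = 13, t = -1 − 6·3 = -19  (check: 400·13 + 273·(-19) = 13)
  q = 1: r = 6, s = -2 − 1·13 = -15, t = 3 − 1·(-19) = 22  (check: 400·(-15) + 273·22 = 6)
  q = 2: r = 1, s = 13 − 2·(-15) = 43, t = -19 − 2·22 = -63  (check: 400·43 + 273·(-63) = 1)
The row with r = 1 (the gcd) gives the Bezout coefficients s = 43, t = -63.
Result: 400 · (43) + 273 · (-63) = 1.

gcd(400, 273) = 1; s = 43, t = -63 (check: 400·43 + 273·(-63) = 1).


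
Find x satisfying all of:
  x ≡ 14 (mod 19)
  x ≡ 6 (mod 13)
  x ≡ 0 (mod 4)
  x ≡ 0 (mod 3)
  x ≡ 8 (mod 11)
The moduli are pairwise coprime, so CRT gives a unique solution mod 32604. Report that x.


Product of moduli M = 19 · 13 · 4 · 3 · 11 = 32604.
Merge one congruence at a time:
  Start: x ≡ 14 (mod 19).
  Combine with x ≡ 6 (mod 13); new modulus lcm = 247.
    Write x = 14 + 19·t and substitute into x ≡ 6 (mod 13): 19·t ≡ 6 − 14 = -8 (mod 13).
    Reduce coefficients mod 13: 6·t ≡ 5 (mod 13).
    The inverse of 6 mod 13 is 11 (since 6·11 = 66 = 5·13 + 1), so t ≡ 11·5 = 55 ≡ 3 (mod 13).
    Then x = 14 + 19·3 = 71, valid modulo lcm(19, 13) = 247: x ≡ 71 (mod 247).
  Combine with x ≡ 0 (mod 4); new modulus lcm = 988.
    Write x = 71 + 247·t and substitute into x ≡ 0 (mod 4): 247·t ≡ 0 − 71 = -71 (mod 4).
    Reduce coefficients mod 4: 3·t ≡ 1 (mod 4).
    The inverse of 3 mod 4 is 3 (since 3·3 = 9 = 2·4 + 1), so t ≡ 3·1 = 3 ≡ 3 (mod 4).
    Then x = 71 + 247·3 = 812, valid modulo lcm(247, 4) = 988: x ≡ 812 (mod 988).
  Combine with x ≡ 0 (mod 3); new modulus lcm = 2964.
    Write x = 812 + 988·t and substitute into x ≡ 0 (mod 3): 988·t ≡ 0 − 812 = -812 (mod 3).
    Reduce coefficients mod 3: 1·t ≡ 1 (mod 3).
    So t ≡ 1 (mod 3).
    Then x = 812 + 988·1 = 1800, valid modulo lcm(988, 3) = 2964: x ≡ 1800 (mod 2964).
  Combine with x ≡ 8 (mod 11); new modulus lcm = 32604.
    Write x = 1800 + 2964·t and substitute into x ≡ 8 (mod 11): 2964·t ≡ 8 − 1800 = -1792 (mod 11).
    Reduce coefficients mod 11: 5·t ≡ 1 (mod 11).
    The inverse of 5 mod 11 is 9 (since 5·9 = 45 = 4·11 + 1), so t ≡ 9·1 = 9 ≡ 9 (mod 11).
    Then x = 1800 + 2964·9 = 28476, valid modulo lcm(2964, 11) = 32604: x ≡ 28476 (mod 32604).
Verify against each original: 28476 mod 19 = 14, 28476 mod 13 = 6, 28476 mod 4 = 0, 28476 mod 3 = 0, 28476 mod 11 = 8.

x ≡ 28476 (mod 32604).


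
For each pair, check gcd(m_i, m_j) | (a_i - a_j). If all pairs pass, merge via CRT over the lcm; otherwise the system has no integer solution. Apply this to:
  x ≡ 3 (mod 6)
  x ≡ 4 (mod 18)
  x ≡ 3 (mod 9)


Moduli 6, 18, 9 are not pairwise coprime, so CRT works modulo lcm(m_i) when all pairwise compatibility conditions hold.
Pairwise compatibility: gcd(m_i, m_j) must divide a_i - a_j for every pair.
Merge one congruence at a time:
  Start: x ≡ 3 (mod 6).
  Combine with x ≡ 4 (mod 18): gcd(6, 18) = 6, and 4 - 3 = 1 is NOT divisible by 6.
    ⇒ system is inconsistent (no integer solution).

No solution (the system is inconsistent).


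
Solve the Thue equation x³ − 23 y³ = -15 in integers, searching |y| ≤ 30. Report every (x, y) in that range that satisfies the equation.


The equation is x³ - 23y³ = -15. For fixed y, x³ = 23·y³ − 15, so a solution requires the RHS to be a perfect cube.
Strategy: iterate y from -30 to 30, compute RHS = 23·y³ − 15, and check whether it is a (positive or negative) perfect cube.
Check small values of y:
  y = 0: RHS = -15 is not a perfect cube.
  y = 1: RHS = 8 = (2)³ ⇒ x = 2 works.
  y = -1: RHS = -38 is not a perfect cube.
  y = 2: RHS = 169 is not a perfect cube.
  y = -2: RHS = -199 is not a perfect cube.
  y = 3: RHS = 606 is not a perfect cube.
  y = -3: RHS = -636 is not a perfect cube.
Continuing the search up to |y| = 30 finds no further solutions beyond those listed.
Collected solutions: (2, 1).

Solutions (with |y| ≤ 30): (2, 1).


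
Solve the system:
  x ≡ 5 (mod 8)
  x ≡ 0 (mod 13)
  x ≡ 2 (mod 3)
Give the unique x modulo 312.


Moduli 8, 13, 3 are pairwise coprime; by CRT there is a unique solution modulo M = 8 · 13 · 3 = 312.
Solve pairwise, accumulating the modulus:
  Start with x ≡ 5 (mod 8).
  Combine with x ≡ 0 (mod 13): since gcd(8, 13) = 1, we get a unique residue mod 104.
    Write x = 5 + 8·t and substitute into x ≡ 0 (mod 13): 8·t ≡ 0 − 5 = -5 (mod 13).
    Reduce coefficients mod 13: 8·t ≡ 8 (mod 13).
    The inverse of 8 mod 13 is 5 (since 8·5 = 40 = 3·13 + 1), so t ≡ 5·8 = 40 ≡ 1 (mod 13).
    Then x = 5 + 8·1 = 13, valid modulo lcm(8, 13) = 104: x ≡ 13 (mod 104).
  Combine with x ≡ 2 (mod 3): since gcd(104, 3) = 1, we get a unique residue mod 312.
    Write x = 13 + 104·t and substitute into x ≡ 2 (mod 3): 104·t ≡ 2 − 13 = -11 (mod 3).
    Reduce coefficients mod 3: 2·t ≡ 1 (mod 3).
    The inverse of 2 mod 3 is 2 (since 2·2 = 4 = 1·3 + 1), so t ≡ 2·1 = 2 ≡ 2 (mod 3).
    Then x = 13 + 104·2 = 221, valid modulo lcm(104, 3) = 312: x ≡ 221 (mod 312).
Verify: 221 mod 8 = 5 ✓, 221 mod 13 = 0 ✓, 221 mod 3 = 2 ✓.

x ≡ 221 (mod 312).


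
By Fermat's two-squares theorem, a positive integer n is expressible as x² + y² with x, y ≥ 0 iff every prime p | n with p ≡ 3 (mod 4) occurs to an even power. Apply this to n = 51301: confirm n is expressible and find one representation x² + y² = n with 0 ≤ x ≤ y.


Step 1: Factor n = 51301 = 29^2 · 61.
Step 2: Check the mod-4 condition on each prime factor: 29 ≡ 1 (mod 4), exponent 2; 61 ≡ 1 (mod 4), exponent 1.
All primes ≡ 3 (mod 4) appear to even exponent (or don't appear), so by the two-squares theorem n IS expressible as a sum of two squares.
Step 3: Build a representation. Here n = 29 · 29 · 61 is a product of primes ≡ 1 (mod 4). Each prime p ≡ 1 (mod 4) is itself a sum of two squares; find a² by testing p − a² for a perfect square:
  29: 29 − 1² = 28, 29 − 2² = 25 = 5² ⇒ 29 = 2² + 5².
  61: 61 − 1² = 60, 61 − 2² = 57, 61 − 3² = 52, 61 − 4² = 45, 61 − 5² = 36 = 6² ⇒ 61 = 5² + 6².
  Combine using the Brahmagupta–Fibonacci identity (a² + b²)(c² + d²) = (ac − bd)² + (ad + bc)² = (ac + bd)² + (ad − bc)²:
  29 · 29 = 841: from (2² + 5²)(2² + 5²), take (2·2 − 5·5, 2·5 + 5·2) = (4 − 25, 10 + 10) = (-21, 20); dropping signs (only squares matter) gives (21, 20); check 21² + 20² = 441 + 400 = 841 ✓.
  841 · 61 = 51301: from (21² + 20²)(5² + 6²), take (21·5 − 20·6, 21·6 + 20·5) = (105 − 120, 126 + 100) = (-15, 226); dropping signs (only squares matter) gives (15, 226); check 15² + 226² = 225 + 51076 = 51301 ✓.
Step 4: Order so x ≤ y and verify: 15² + 226² = 225 + 51076 = 51301 = n. ✓

n = 51301 = 15² + 226² (one valid representation with x ≤ y).


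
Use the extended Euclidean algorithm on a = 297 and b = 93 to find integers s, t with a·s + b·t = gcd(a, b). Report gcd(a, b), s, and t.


Euclidean algorithm on (297, 93) — divide until remainder is 0:
  297 = 3 · 93 + 18
  93 = 5 · 18 + 3
  18 = 6 · 3 + 0
gcd(297, 93) = 3.
Track Bezout coefficients alongside the remainders: start with r₀ = 297 = a·1 + b·0 (s = 1, t = 0) and r₁ = 93 = a·0 + b·1 (s = 0, t = 1); each new remainder r_{k+1} = r_{k-1} − q_k·r_k inherits s_{k+1} = s_{k-1} − q_k·s_k, t_{k+1} = t_{k-1} − q_k·t_k, so r_k = a·s_k + b·t_k at every step:
  q = 3: r = 18, s = 1 − 3·0 = 1, t = 0 − 3·1 = -3  (check: 297·1 + 93·(-3) = 18)
  q = 5: r = 3, s = 0 − 5·1 = -5, t = 1 − 5·(-3) = 16  (check: 297·(-5) + 93·16 = 3)
The row with r = 3 (the gcd) gives the Bezout coefficients s = -5, t = 16.
Result: 297 · (-5) + 93 · (16) = 3.

gcd(297, 93) = 3; s = -5, t = 16 (check: 297·(-5) + 93·16 = 3).


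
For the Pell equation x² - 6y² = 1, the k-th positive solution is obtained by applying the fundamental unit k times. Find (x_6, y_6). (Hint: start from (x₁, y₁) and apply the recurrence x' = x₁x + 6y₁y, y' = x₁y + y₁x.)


Step 1: Find the fundamental solution (x₁, y₁) of x² - 6y² = 1.
  Expand √6 as a continued fraction. a₀ = ⌊√6⌋ = 2; iterate m_{k+1} = d_k·a_k − m_k, d_{k+1} = (6 − m_{k+1}²)/d_k, a_{k+1} = ⌊(a₀ + m_{k+1})/d_{k+1}⌋ (starting m₀ = 0, d₀ = 1), with convergents p_k = a_k·p_{k-1} + p_{k-2}, q_k = a_k·q_{k-1} + q_{k-2} (p₋₁ = 1, q₋₁ = 0):
  k = 0: a₀ = 2; p₀/q₀ = 2/1; p₀² − 6·q₀² = 4 − 6 = -2.
  k = 1: m = 2, d = 2, a = ⌊(2 + 2)/2⌋ = 2; p/q = (2·2 + 1)/(2·1 + 0) = 5/2; p² − 6·q² = 25 − 24 = 1.
  The first convergent with p² − 6·q² = 1 gives the fundamental solution (x₁, y₁) = (5, 2).
Step 2: Apply the recurrence (x_{n+1}, y_{n+1}) = (x₁x_n + 6y₁y_n, x₁y_n + y₁x_n) repeatedly.
  From (x_1, y_1) = (5, 2): x_2 = 5·5 + 6·2·2 = 49; y_2 = 5·2 + 2·5 = 20.
  From (x_2, y_2) = (49, 20): x_3 = 5·49 + 6·2·20 = 485; y_3 = 5·20 + 2·49 = 198.
  From (x_3, y_3) = (485, 198): x_4 = 5·485 + 6·2·198 = 4801; y_4 = 5·198 + 2·485 = 1960.
  From (x_4, y_4) = (4801, 1960): x_5 = 5·4801 + 6·2·1960 = 47525; y_5 = 5·1960 + 2·4801 = 19402.
  From (x_5, y_5) = (47525, 19402): x_6 = 5·47525 + 6·2·19402 = 470449; y_6 = 5·19402 + 2·47525 = 192060.
Step 3: Verify x_6² - 6·y_6² = 221322261601 - 221322261600 = 1 (should be 1). ✓

(x_1, y_1) = (5, 2); (x_6, y_6) = (470449, 192060).


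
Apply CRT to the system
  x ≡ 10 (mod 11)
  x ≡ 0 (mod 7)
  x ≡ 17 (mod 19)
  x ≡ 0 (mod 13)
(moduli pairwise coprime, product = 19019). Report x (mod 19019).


Product of moduli M = 11 · 7 · 19 · 13 = 19019.
Merge one congruence at a time:
  Start: x ≡ 10 (mod 11).
  Combine with x ≡ 0 (mod 7); new modulus lcm = 77.
    Write x = 10 + 11·t and substitute into x ≡ 0 (mod 7): 11·t ≡ 0 − 10 = -10 (mod 7).
    Reduce coefficients mod 7: 4·t ≡ 4 (mod 7).
    The inverse of 4 mod 7 is 2 (since 4·2 = 8 = 1·7 + 1), so t ≡ 2·4 = 8 ≡ 1 (mod 7).
    Then x = 10 + 11·1 = 21, valid modulo lcm(11, 7) = 77: x ≡ 21 (mod 77).
  Combine with x ≡ 17 (mod 19); new modulus lcm = 1463.
    Write x = 21 + 77·t and substitute into x ≡ 17 (mod 19): 77·t ≡ 17 − 21 = -4 (mod 19).
    Reduce coefficients mod 19: 1·t ≡ 15 (mod 19).
    So t ≡ 15 (mod 19).
    Then x = 21 + 77·15 = 1176, valid modulo lcm(77, 19) = 1463: x ≡ 1176 (mod 1463).
  Combine with x ≡ 0 (mod 13); new modulus lcm = 19019.
    Write x = 1176 + 1463·t and substitute into x ≡ 0 (mod 13): 1463·t ≡ 0 − 1176 = -1176 (mod 13).
    Reduce coefficients mod 13: 7·t ≡ 7 (mod 13).
    The inverse of 7 mod 13 is 2 (since 7·2 = 14 = 1·13 + 1), so t ≡ 2·7 = 14 ≡ 1 (mod 13).
    Then x = 1176 + 1463·1 = 2639, valid modulo lcm(1463, 13) = 19019: x ≡ 2639 (mod 19019).
Verify against each original: 2639 mod 11 = 10, 2639 mod 7 = 0, 2639 mod 19 = 17, 2639 mod 13 = 0.

x ≡ 2639 (mod 19019).


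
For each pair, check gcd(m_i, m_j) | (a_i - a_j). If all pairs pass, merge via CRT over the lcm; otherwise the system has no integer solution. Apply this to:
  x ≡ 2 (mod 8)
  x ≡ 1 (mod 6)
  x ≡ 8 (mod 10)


Moduli 8, 6, 10 are not pairwise coprime, so CRT works modulo lcm(m_i) when all pairwise compatibility conditions hold.
Pairwise compatibility: gcd(m_i, m_j) must divide a_i - a_j for every pair.
Merge one congruence at a time:
  Start: x ≡ 2 (mod 8).
  Combine with x ≡ 1 (mod 6): gcd(8, 6) = 2, and 1 - 2 = -1 is NOT divisible by 2.
    ⇒ system is inconsistent (no integer solution).

No solution (the system is inconsistent).


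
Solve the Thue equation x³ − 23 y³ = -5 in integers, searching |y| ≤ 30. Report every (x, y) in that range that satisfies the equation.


The equation is x³ - 23y³ = -5. For fixed y, x³ = 23·y³ − 5, so a solution requires the RHS to be a perfect cube.
Strategy: iterate y from -30 to 30, compute RHS = 23·y³ − 5, and check whether it is a (positive or negative) perfect cube.
Check small values of y:
  y = 0: RHS = -5 is not a perfect cube.
  y = 1: RHS = 18 is not a perfect cube.
  y = -1: RHS = -28 is not a perfect cube.
  y = 2: RHS = 179 is not a perfect cube.
  y = -2: RHS = -189 is not a perfect cube.
  y = 3: RHS = 616 is not a perfect cube.
  y = -3: RHS = -626 is not a perfect cube.
Continuing the search up to |y| = 30 finds no solutions either.
No (x, y) in the scanned range satisfies the equation.

No integer solutions with |y| ≤ 30.


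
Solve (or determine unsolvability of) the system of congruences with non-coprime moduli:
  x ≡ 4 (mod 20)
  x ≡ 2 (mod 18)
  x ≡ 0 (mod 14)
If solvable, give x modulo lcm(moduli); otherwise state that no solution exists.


Moduli 20, 18, 14 are not pairwise coprime, so CRT works modulo lcm(m_i) when all pairwise compatibility conditions hold.
Pairwise compatibility: gcd(m_i, m_j) must divide a_i - a_j for every pair.
Merge one congruence at a time:
  Start: x ≡ 4 (mod 20).
  Combine with x ≡ 2 (mod 18): gcd(20, 18) = 2; 2 - 4 = -2, which IS divisible by 2, so compatible.
    Write x = 4 + 20·t and substitute into x ≡ 2 (mod 18): 20·t ≡ 2 − 4 = -2 (mod 18).
    Divide the congruence (and modulus) by g = 2: 10·t ≡ -1 (mod 9).
    Reduce coefficients mod 9: 1·t ≡ 8 (mod 9).
    So t ≡ 8 (mod 9).
    Then x = 4 + 20·8 = 164, valid modulo lcm(20, 18) = 180: x ≡ 164 (mod 180).
  Combine with x ≡ 0 (mod 14): gcd(180, 14) = 2; 0 - 164 = -164, which IS divisible by 2, so compatible.
    Write x = 164 + 180·t and substitute into x ≡ 0 (mod 14): 180·t ≡ 0 − 164 = -164 (mod 14).
    Divide the congruence (and modulus) by g = 2: 90·t ≡ -82 (mod 7).
    Reduce coefficients mod 7: 6·t ≡ 2 (mod 7).
    The inverse of 6 mod 7 is 6 (since 6·6 = 36 = 5·7 + 1), so t ≡ 6·2 = 12 ≡ 5 (mod 7).
    Then x = 164 + 180·5 = 1064, valid modulo lcm(180, 14) = 1260: x ≡ 1064 (mod 1260).
Verify: 1064 mod 20 = 4, 1064 mod 18 = 2, 1064 mod 14 = 0.

x ≡ 1064 (mod 1260).


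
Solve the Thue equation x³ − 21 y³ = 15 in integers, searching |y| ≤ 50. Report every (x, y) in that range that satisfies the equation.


The equation is x³ - 21y³ = 15. For fixed y, x³ = 21·y³ + 15, so a solution requires the RHS to be a perfect cube.
Strategy: iterate y from -50 to 50, compute RHS = 21·y³ + 15, and check whether it is a (positive or negative) perfect cube.
Check small values of y:
  y = 0: RHS = 15 is not a perfect cube.
  y = 1: RHS = 36 is not a perfect cube.
  y = -1: RHS = -6 is not a perfect cube.
  y = 2: RHS = 183 is not a perfect cube.
  y = -2: RHS = -153 is not a perfect cube.
  y = 3: RHS = 582 is not a perfect cube.
  y = -3: RHS = -552 is not a perfect cube.
Continuing the search up to |y| = 50 finds no solutions either.
No (x, y) in the scanned range satisfies the equation.

No integer solutions with |y| ≤ 50.


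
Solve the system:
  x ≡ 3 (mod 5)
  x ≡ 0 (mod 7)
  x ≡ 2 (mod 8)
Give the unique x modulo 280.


Moduli 5, 7, 8 are pairwise coprime; by CRT there is a unique solution modulo M = 5 · 7 · 8 = 280.
Solve pairwise, accumulating the modulus:
  Start with x ≡ 3 (mod 5).
  Combine with x ≡ 0 (mod 7): since gcd(5, 7) = 1, we get a unique residue mod 35.
    Write x = 3 + 5·t and substitute into x ≡ 0 (mod 7): 5·t ≡ 0 − 3 = -3 (mod 7).
    Reduce coefficients mod 7: 5·t ≡ 4 (mod 7).
    The inverse of 5 mod 7 is 3 (since 5·3 = 15 = 2·7 + 1), so t ≡ 3·4 = 12 ≡ 5 (mod 7).
    Then x = 3 + 5·5 = 28, valid modulo lcm(5, 7) = 35: x ≡ 28 (mod 35).
  Combine with x ≡ 2 (mod 8): since gcd(35, 8) = 1, we get a unique residue mod 280.
    Write x = 28 + 35·t and substitute into x ≡ 2 (mod 8): 35·t ≡ 2 − 28 = -26 (mod 8).
    Reduce coefficients mod 8: 3·t ≡ 6 (mod 8).
    The inverse of 3 mod 8 is 3 (since 3·3 = 9 = 1·8 + 1), so t ≡ 3·6 = 18 ≡ 2 (mod 8).
    Then x = 28 + 35·2 = 98, valid modulo lcm(35, 8) = 280: x ≡ 98 (mod 280).
Verify: 98 mod 5 = 3 ✓, 98 mod 7 = 0 ✓, 98 mod 8 = 2 ✓.

x ≡ 98 (mod 280).


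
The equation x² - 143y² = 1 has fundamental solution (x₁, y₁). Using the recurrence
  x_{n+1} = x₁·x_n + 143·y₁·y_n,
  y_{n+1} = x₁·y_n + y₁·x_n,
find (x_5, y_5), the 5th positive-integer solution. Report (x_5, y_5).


Step 1: Find the fundamental solution (x₁, y₁) of x² - 143y² = 1.
  Expand √143 as a continued fraction. a₀ = ⌊√143⌋ = 11; iterate m_{k+1} = d_k·a_k − m_k, d_{k+1} = (143 − m_{k+1}²)/d_k, a_{k+1} = ⌊(a₀ + m_{k+1})/d_{k+1}⌋ (starting m₀ = 0, d₀ = 1), with convergents p_k = a_k·p_{k-1} + p_{k-2}, q_k = a_k·q_{k-1} + q_{k-2} (p₋₁ = 1, q₋₁ = 0):
  k = 0: a₀ = 11; p₀/q₀ = 11/1; p₀² − 143·q₀² = 121 − 143 = -22.
  k = 1: m = 11, d = 22, a = ⌊(11 + 11)/22⌋ = 1; p/q = (1·11 + 1)/(1·1 + 0) = 12/1; p² − 143·q² = 144 − 143 = 1.
  The first convergent with p² − 143·q² = 1 gives the fundamental solution (x₁, y₁) = (12, 1).
Step 2: Apply the recurrence (x_{n+1}, y_{n+1}) = (x₁x_n + 143y₁y_n, x₁y_n + y₁x_n) repeatedly.
  From (x_1, y_1) = (12, 1): x_2 = 12·12 + 143·1·1 = 287; y_2 = 12·1 + 1·12 = 24.
  From (x_2, y_2) = (287, 24): x_3 = 12·287 + 143·1·24 = 6876; y_3 = 12·24 + 1·287 = 575.
  From (x_3, y_3) = (6876, 575): x_4 = 12·6876 + 143·1·575 = 164737; y_4 = 12·575 + 1·6876 = 13776.
  From (x_4, y_4) = (164737, 13776): x_5 = 12·164737 + 143·1·13776 = 3946812; y_5 = 12·13776 + 1·164737 = 330049.
Step 3: Verify x_5² - 143·y_5² = 15577324963344 - 15577324963343 = 1 (should be 1). ✓

(x_1, y_1) = (12, 1); (x_5, y_5) = (3946812, 330049).


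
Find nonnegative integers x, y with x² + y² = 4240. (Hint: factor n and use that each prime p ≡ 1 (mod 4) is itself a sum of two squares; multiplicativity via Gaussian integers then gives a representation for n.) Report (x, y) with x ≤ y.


Step 1: Factor n = 4240 = 2^4 · 5 · 53.
Step 2: Check the mod-4 condition on each prime factor: 2 = 2 (special); 5 ≡ 1 (mod 4), exponent 1; 53 ≡ 1 (mod 4), exponent 1.
All primes ≡ 3 (mod 4) appear to even exponent (or don't appear), so by the two-squares theorem n IS expressible as a sum of two squares.
Step 3: Build a representation. Group n = k² · m with k = 4 and m = 5 · 53 = 265 (a product of primes ≡ 1 (mod 4)); a representation of m scales to one of n via (k·x)² + (k·y)² = k²(x² + y²). Each prime p ≡ 1 (mod 4) is itself a sum of two squares; find a² by testing p − a² for a perfect square:
  5: 5 − 1² = 4 = 2² ⇒ 5 = 1² + 2².
  53: 53 − 1² = 52, 53 − 2² = 49 = 7² ⇒ 53 = 2² + 7².
  Combine using the Brahmagupta–Fibonacci identity (a² + b²)(c² + d²) = (ac − bd)² + (ad + bc)² = (ac + bd)² + (ad − bc)²:
  5 · 53 = 265: from (1² + 2²)(2² + 7²), take (1·2 − 2·7, 1·7 + 2·2) = (2 − 14, 7 + 4) = (-12, 11); dropping signs (only squares matter) gives (12, 11); check 12² + 11² = 144 + 121 = 265 ✓.
  Scale by k = 4: (4·12, 4·11) = (48, 44).
Step 4: Order so x ≤ y and verify: 44² + 48² = 1936 + 2304 = 4240 = n. ✓

n = 4240 = 44² + 48² (one valid representation with x ≤ y).


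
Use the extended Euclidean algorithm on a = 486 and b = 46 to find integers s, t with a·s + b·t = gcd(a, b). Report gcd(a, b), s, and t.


Euclidean algorithm on (486, 46) — divide until remainder is 0:
  486 = 10 · 46 + 26
  46 = 1 · 26 + 20
  26 = 1 · 20 + 6
  20 = 3 · 6 + 2
  6 = 3 · 2 + 0
gcd(486, 46) = 2.
Track Bezout coefficients alongside the remainders: start with r₀ = 486 = a·1 + b·0 (s = 1, t = 0) and r₁ = 46 = a·0 + b·1 (s = 0, t = 1); each new remainder r_{k+1} = r_{k-1} − q_k·r_k inherits s_{k+1} = s_{k-1} − q_k·s_k, t_{k+1} = t_{k-1} − q_k·t_k, so r_k = a·s_k + b·t_k at every step:
  q = 10: r = 26, s = 1 − 10·0 = 1, t = 0 − 10·1 = -10  (check: 486·1 + 46·(-10) = 26)
  q = 1: r = 20, s = 0 − 1·1 = -1, t = 1 − 1·(-10) = 11  (check: 486·(-1) + 46·11 = 20)
  q = 1: r = 6, s = 1 − 1·(-1) = 2, t = -10 − 1·11 = -21  (check: 486·2 + 46·(-21) = 6)
  q = 3: r = 2, s = -1 − 3·2 = -7, t = 11 − 3·(-21) = 74  (check: 486·(-7) + 46·74 = 2)
The row with r = 2 (the gcd) gives the Bezout coefficients s = -7, t = 74.
Result: 486 · (-7) + 46 · (74) = 2.

gcd(486, 46) = 2; s = -7, t = 74 (check: 486·(-7) + 46·74 = 2).


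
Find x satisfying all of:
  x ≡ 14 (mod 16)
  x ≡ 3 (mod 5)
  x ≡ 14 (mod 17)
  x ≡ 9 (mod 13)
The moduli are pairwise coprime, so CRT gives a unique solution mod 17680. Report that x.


Product of moduli M = 16 · 5 · 17 · 13 = 17680.
Merge one congruence at a time:
  Start: x ≡ 14 (mod 16).
  Combine with x ≡ 3 (mod 5); new modulus lcm = 80.
    Write x = 14 + 16·t and substitute into x ≡ 3 (mod 5): 16·t ≡ 3 − 14 = -11 (mod 5).
    Reduce coefficients mod 5: 1·t ≡ 4 (mod 5).
    So t ≡ 4 (mod 5).
    Then x = 14 + 16·4 = 78, valid modulo lcm(16, 5) = 80: x ≡ 78 (mod 80).
  Combine with x ≡ 14 (mod 17); new modulus lcm = 1360.
    Write x = 78 + 80·t and substitute into x ≡ 14 (mod 17): 80·t ≡ 14 − 78 = -64 (mod 17).
    Reduce coefficients mod 17: 12·t ≡ 4 (mod 17).
    The inverse of 12 mod 17 is 10 (since 12·10 = 120 = 7·17 + 1), so t ≡ 10·4 = 40 ≡ 6 (mod 17).
    Then x = 78 + 80·6 = 558, valid modulo lcm(80, 17) = 1360: x ≡ 558 (mod 1360).
  Combine with x ≡ 9 (mod 13); new modulus lcm = 17680.
    Write x = 558 + 1360·t and substitute into x ≡ 9 (mod 13): 1360·t ≡ 9 − 558 = -549 (mod 13).
    Reduce coefficients mod 13: 8·t ≡ 10 (mod 13).
    The inverse of 8 mod 13 is 5 (since 8·5 = 40 = 3·13 + 1), so t ≡ 5·10 = 50 ≡ 11 (mod 13).
    Then x = 558 + 1360·11 = 15518, valid modulo lcm(1360, 13) = 17680: x ≡ 15518 (mod 17680).
Verify against each original: 15518 mod 16 = 14, 15518 mod 5 = 3, 15518 mod 17 = 14, 15518 mod 13 = 9.

x ≡ 15518 (mod 17680).


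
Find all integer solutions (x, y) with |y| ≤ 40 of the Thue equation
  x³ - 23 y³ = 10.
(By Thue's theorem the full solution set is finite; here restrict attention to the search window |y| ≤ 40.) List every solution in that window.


The equation is x³ - 23y³ = 10. For fixed y, x³ = 23·y³ + 10, so a solution requires the RHS to be a perfect cube.
Strategy: iterate y from -40 to 40, compute RHS = 23·y³ + 10, and check whether it is a (positive or negative) perfect cube.
Check small values of y:
  y = 0: RHS = 10 is not a perfect cube.
  y = 1: RHS = 33 is not a perfect cube.
  y = -1: RHS = -13 is not a perfect cube.
  y = 2: RHS = 194 is not a perfect cube.
  y = -2: RHS = -174 is not a perfect cube.
  y = 3: RHS = 631 is not a perfect cube.
  y = -3: RHS = -611 is not a perfect cube.
Continuing the search up to |y| = 40 finds no solutions either.
No (x, y) in the scanned range satisfies the equation.

No integer solutions with |y| ≤ 40.


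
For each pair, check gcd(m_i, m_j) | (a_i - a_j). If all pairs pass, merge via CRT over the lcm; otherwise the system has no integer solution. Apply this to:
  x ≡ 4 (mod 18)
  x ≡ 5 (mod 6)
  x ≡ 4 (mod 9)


Moduli 18, 6, 9 are not pairwise coprime, so CRT works modulo lcm(m_i) when all pairwise compatibility conditions hold.
Pairwise compatibility: gcd(m_i, m_j) must divide a_i - a_j for every pair.
Merge one congruence at a time:
  Start: x ≡ 4 (mod 18).
  Combine with x ≡ 5 (mod 6): gcd(18, 6) = 6, and 5 - 4 = 1 is NOT divisible by 6.
    ⇒ system is inconsistent (no integer solution).

No solution (the system is inconsistent).


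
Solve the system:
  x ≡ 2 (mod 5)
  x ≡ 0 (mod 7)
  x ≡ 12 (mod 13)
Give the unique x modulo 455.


Moduli 5, 7, 13 are pairwise coprime; by CRT there is a unique solution modulo M = 5 · 7 · 13 = 455.
Solve pairwise, accumulating the modulus:
  Start with x ≡ 2 (mod 5).
  Combine with x ≡ 0 (mod 7): since gcd(5, 7) = 1, we get a unique residue mod 35.
    Write x = 2 + 5·t and substitute into x ≡ 0 (mod 7): 5·t ≡ 0 − 2 = -2 (mod 7).
    Reduce coefficients mod 7: 5·t ≡ 5 (mod 7).
    The inverse of 5 mod 7 is 3 (since 5·3 = 15 = 2·7 + 1), so t ≡ 3·5 = 15 ≡ 1 (mod 7).
    Then x = 2 + 5·1 = 7, valid modulo lcm(5, 7) = 35: x ≡ 7 (mod 35).
  Combine with x ≡ 12 (mod 13): since gcd(35, 13) = 1, we get a unique residue mod 455.
    Write x = 7 + 35·t and substitute into x ≡ 12 (mod 13): 35·t ≡ 12 − 7 = 5 (mod 13).
    Reduce coefficients mod 13: 9·t ≡ 5 (mod 13).
    The inverse of 9 mod 13 is 3 (since 9·3 = 27 = 2·13 + 1), so t ≡ 3·5 = 15 ≡ 2 (mod 13).
    Then x = 7 + 35·2 = 77, valid modulo lcm(35, 13) = 455: x ≡ 77 (mod 455).
Verify: 77 mod 5 = 2 ✓, 77 mod 7 = 0 ✓, 77 mod 13 = 12 ✓.

x ≡ 77 (mod 455).


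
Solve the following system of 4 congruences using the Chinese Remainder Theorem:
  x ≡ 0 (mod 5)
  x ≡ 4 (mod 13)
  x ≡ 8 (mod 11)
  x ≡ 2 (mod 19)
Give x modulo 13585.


Product of moduli M = 5 · 13 · 11 · 19 = 13585.
Merge one congruence at a time:
  Start: x ≡ 0 (mod 5).
  Combine with x ≡ 4 (mod 13); new modulus lcm = 65.
    Write x = 0 + 5·t and substitute into x ≡ 4 (mod 13): 5·t ≡ 4 − 0 = 4 (mod 13).
    The inverse of 5 mod 13 is 8 (since 5·8 = 40 = 3·13 + 1), so t ≡ 8·4 = 32 ≡ 6 (mod 13).
    Then x = 0 + 5·6 = 30, valid modulo lcm(5, 13) = 65: x ≡ 30 (mod 65).
  Combine with x ≡ 8 (mod 11); new modulus lcm = 715.
    Write x = 30 + 65·t and substitute into x ≡ 8 (mod 11): 65·t ≡ 8 − 30 = -22 (mod 11).
    Reduce coefficients mod 11: 10·t ≡ 0 (mod 11).
    The inverse of 10 mod 11 is 10 (since 10·10 = 100 = 9·11 + 1), so t ≡ 10·0 = 0 ≡ 0 (mod 11).
    Then x = 30 + 65·0 = 30, valid modulo lcm(65, 11) = 715: x ≡ 30 (mod 715).
  Combine with x ≡ 2 (mod 19); new modulus lcm = 13585.
    Write x = 30 + 715·t and substitute into x ≡ 2 (mod 19): 715·t ≡ 2 − 30 = -28 (mod 19).
    Reduce coefficients mod 19: 12·t ≡ 10 (mod 19).
    The inverse of 12 mod 19 is 8 (since 12·8 = 96 = 5·19 + 1), so t ≡ 8·10 = 80 ≡ 4 (mod 19).
    Then x = 30 + 715·4 = 2890, valid modulo lcm(715, 19) = 13585: x ≡ 2890 (mod 13585).
Verify against each original: 2890 mod 5 = 0, 2890 mod 13 = 4, 2890 mod 11 = 8, 2890 mod 19 = 2.

x ≡ 2890 (mod 13585).


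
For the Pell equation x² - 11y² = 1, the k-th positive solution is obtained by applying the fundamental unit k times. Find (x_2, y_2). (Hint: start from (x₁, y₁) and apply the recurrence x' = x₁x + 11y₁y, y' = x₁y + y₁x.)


Step 1: Find the fundamental solution (x₁, y₁) of x² - 11y² = 1.
  Expand √11 as a continued fraction. a₀ = ⌊√11⌋ = 3; iterate m_{k+1} = d_k·a_k − m_k, d_{k+1} = (11 − m_{k+1}²)/d_k, a_{k+1} = ⌊(a₀ + m_{k+1})/d_{k+1}⌋ (starting m₀ = 0, d₀ = 1), with convergents p_k = a_k·p_{k-1} + p_{k-2}, q_k = a_k·q_{k-1} + q_{k-2} (p₋₁ = 1, q₋₁ = 0):
  k = 0: a₀ = 3; p₀/q₀ = 3/1; p₀² − 11·q₀² = 9 − 11 = -2.
  k = 1: m = 3, d = 2, a = ⌊(3 + 3)/2⌋ = 3; p/q = (3·3 + 1)/(3·1 + 0) = 10/3; p² − 11·q² = 100 − 99 = 1.
  The first convergent with p² − 11·q² = 1 gives the fundamental solution (x₁, y₁) = (10, 3).
Step 2: Apply the recurrence (x_{n+1}, y_{n+1}) = (x₁x_n + 11y₁y_n, x₁y_n + y₁x_n) repeatedly.
  From (x_1, y_1) = (10, 3): x_2 = 10·10 + 11·3·3 = 199; y_2 = 10·3 + 3·10 = 60.
Step 3: Verify x_2² - 11·y_2² = 39601 - 39600 = 1 (should be 1). ✓

(x_1, y_1) = (10, 3); (x_2, y_2) = (199, 60).


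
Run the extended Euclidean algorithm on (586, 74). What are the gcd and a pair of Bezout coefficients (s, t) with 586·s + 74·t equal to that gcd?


Euclidean algorithm on (586, 74) — divide until remainder is 0:
  586 = 7 · 74 + 68
  74 = 1 · 68 + 6
  68 = 11 · 6 + 2
  6 = 3 · 2 + 0
gcd(586, 74) = 2.
Track Bezout coefficients alongside the remainders: start with r₀ = 586 = a·1 + b·0 (s = 1, t = 0) and r₁ = 74 = a·0 + b·1 (s = 0, t = 1); each new remainder r_{k+1} = r_{k-1} − q_k·r_k inherits s_{k+1} = s_{k-1} − q_k·s_k, t_{k+1} = t_{k-1} − q_k·t_k, so r_k = a·s_k + b·t_k at every step:
  q = 7: r = 68, s = 1 − 7·0 = 1, t = 0 − 7·1 = -7  (check: 586·1 + 74·(-7) = 68)
  q = 1: r = 6, s = 0 − 1·1 = -1, t = 1 − 1·(-7) = 8  (check: 586·(-1) + 74·8 = 6)
  q = 11: r = 2, s = 1 − 11·(-1) = 12, t = -7 − 11·8 = -95  (check: 586·12 + 74·(-95) = 2)
The row with r = 2 (the gcd) gives the Bezout coefficients s = 12, t = -95.
Result: 586 · (12) + 74 · (-95) = 2.

gcd(586, 74) = 2; s = 12, t = -95 (check: 586·12 + 74·(-95) = 2).


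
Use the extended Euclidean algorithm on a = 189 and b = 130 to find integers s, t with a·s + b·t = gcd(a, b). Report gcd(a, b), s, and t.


Euclidean algorithm on (189, 130) — divide until remainder is 0:
  189 = 1 · 130 + 59
  130 = 2 · 59 + 12
  59 = 4 · 12 + 11
  12 = 1 · 11 + 1
  11 = 11 · 1 + 0
gcd(189, 130) = 1.
Track Bezout coefficients alongside the remainders: start with r₀ = 189 = a·1 + b·0 (s = 1, t = 0) and r₁ = 130 = a·0 + b·1 (s = 0, t = 1); each new remainder r_{k+1} = r_{k-1} − q_k·r_k inherits s_{k+1} = s_{k-1} − q_k·s_k, t_{k+1} = t_{k-1} − q_k·t_k, so r_k = a·s_k + b·t_k at every step:
  q = 1: r = 59, s = 1 − 1·0 = 1, t = 0 − 1·1 = -1  (check: 189·1 + 130·(-1) = 59)
  q = 2: r = 12, s = 0 − 2·1 = -2, t = 1 − 2·(-1) = 3  (check: 189·(-2) + 130·3 = 12)
  q = 4: r = 11, s = 1 − 4·(-2) = 9, t = -1 − 4·3 = -13  (check: 189·9 + 130·(-13) = 11)
  q = 1: r = 1, s = -2 − 1·9 = -11, t = 3 − 1·(-13) = 16  (check: 189·(-11) + 130·16 = 1)
The row with r = 1 (the gcd) gives the Bezout coefficients s = -11, t = 16.
Result: 189 · (-11) + 130 · (16) = 1.

gcd(189, 130) = 1; s = -11, t = 16 (check: 189·(-11) + 130·16 = 1).


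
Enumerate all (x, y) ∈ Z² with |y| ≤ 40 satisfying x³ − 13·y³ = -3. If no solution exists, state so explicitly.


The equation is x³ - 13y³ = -3. For fixed y, x³ = 13·y³ − 3, so a solution requires the RHS to be a perfect cube.
Strategy: iterate y from -40 to 40, compute RHS = 13·y³ − 3, and check whether it is a (positive or negative) perfect cube.
Check small values of y:
  y = 0: RHS = -3 is not a perfect cube.
  y = 1: RHS = 10 is not a perfect cube.
  y = -1: RHS = -16 is not a perfect cube.
  y = 2: RHS = 101 is not a perfect cube.
  y = -2: RHS = -107 is not a perfect cube.
  y = 3: RHS = 348 is not a perfect cube.
  y = -3: RHS = -354 is not a perfect cube.
Continuing the search up to |y| = 40 finds no solutions either.
No (x, y) in the scanned range satisfies the equation.

No integer solutions with |y| ≤ 40.


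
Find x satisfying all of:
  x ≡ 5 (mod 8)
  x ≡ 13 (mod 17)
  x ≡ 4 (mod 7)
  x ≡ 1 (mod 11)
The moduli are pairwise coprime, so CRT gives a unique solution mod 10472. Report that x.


Product of moduli M = 8 · 17 · 7 · 11 = 10472.
Merge one congruence at a time:
  Start: x ≡ 5 (mod 8).
  Combine with x ≡ 13 (mod 17); new modulus lcm = 136.
    Write x = 5 + 8·t and substitute into x ≡ 13 (mod 17): 8·t ≡ 13 − 5 = 8 (mod 17).
    The inverse of 8 mod 17 is 15 (since 8·15 = 120 = 7·17 + 1), so t ≡ 15·8 = 120 ≡ 1 (mod 17).
    Then x = 5 + 8·1 = 13, valid modulo lcm(8, 17) = 136: x ≡ 13 (mod 136).
  Combine with x ≡ 4 (mod 7); new modulus lcm = 952.
    Write x = 13 + 136·t and substitute into x ≡ 4 (mod 7): 136·t ≡ 4 − 13 = -9 (mod 7).
    Reduce coefficients mod 7: 3·t ≡ 5 (mod 7).
    The inverse of 3 mod 7 is 5 (since 3·5 = 15 = 2·7 + 1), so t ≡ 5·5 = 25 ≡ 4 (mod 7).
    Then x = 13 + 136·4 = 557, valid modulo lcm(136, 7) = 952: x ≡ 557 (mod 952).
  Combine with x ≡ 1 (mod 11); new modulus lcm = 10472.
    Write x = 557 + 952·t and substitute into x ≡ 1 (mod 11): 952·t ≡ 1 − 557 = -556 (mod 11).
    Reduce coefficients mod 11: 6·t ≡ 5 (mod 11).
    The inverse of 6 mod 11 is 2 (since 6·2 = 12 = 1·11 + 1), so t ≡ 2·5 = 10 ≡ 10 (mod 11).
    Then x = 557 + 952·10 = 10077, valid modulo lcm(952, 11) = 10472: x ≡ 10077 (mod 10472).
Verify against each original: 10077 mod 8 = 5, 10077 mod 17 = 13, 10077 mod 7 = 4, 10077 mod 11 = 1.

x ≡ 10077 (mod 10472).
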